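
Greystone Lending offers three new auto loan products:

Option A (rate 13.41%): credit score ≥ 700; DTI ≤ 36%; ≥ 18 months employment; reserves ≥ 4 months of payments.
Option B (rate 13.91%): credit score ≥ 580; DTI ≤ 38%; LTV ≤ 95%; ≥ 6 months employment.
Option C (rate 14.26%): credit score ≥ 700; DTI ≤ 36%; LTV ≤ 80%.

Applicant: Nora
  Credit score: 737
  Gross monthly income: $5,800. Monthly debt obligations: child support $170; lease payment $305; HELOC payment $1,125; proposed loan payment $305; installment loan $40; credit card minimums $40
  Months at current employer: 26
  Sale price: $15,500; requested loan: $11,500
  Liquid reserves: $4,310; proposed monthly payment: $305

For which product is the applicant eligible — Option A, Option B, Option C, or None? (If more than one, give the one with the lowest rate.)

Total debts = (170 + 305 + 1,125 + 305 + 40 + 40) = 1,985; DTI = 1,985/5,800 = 34.2%.
LTV = 11,500/15,500 = 74.2%.
Reserves = 4,310/305 = 14.1 months.
Option A: score 737 ≥ 700; DTI 34.2% ≤ 36%; employment 26 ≥ 18 mo; reserves 14.1 ≥ 4 mo → qualifies.
Option B: score 737 ≥ 580; DTI 34.2% ≤ 38%; LTV 74.2% ≤ 95%; employment 26 ≥ 6 mo → qualifies.
Option C: score 737 ≥ 700; DTI 34.2% ≤ 36%; LTV 74.2% ≤ 80% → qualifies.
Qualifying: Option A, Option B, Option C. Lowest rate is 13.41% → Option A.

Option A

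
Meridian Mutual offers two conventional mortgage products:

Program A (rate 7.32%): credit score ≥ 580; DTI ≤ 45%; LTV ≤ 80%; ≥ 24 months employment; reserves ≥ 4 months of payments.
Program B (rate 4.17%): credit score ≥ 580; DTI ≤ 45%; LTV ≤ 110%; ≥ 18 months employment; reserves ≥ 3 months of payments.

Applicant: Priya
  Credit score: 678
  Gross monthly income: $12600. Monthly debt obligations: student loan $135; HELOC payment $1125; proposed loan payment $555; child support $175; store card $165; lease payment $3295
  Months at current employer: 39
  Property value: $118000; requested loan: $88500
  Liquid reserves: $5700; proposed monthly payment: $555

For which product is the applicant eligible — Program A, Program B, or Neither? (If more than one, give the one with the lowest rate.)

Total debts = (135 + 1,125 + 555 + 175 + 165 + 3,295) = 5,450; DTI = 5,450/12,600 = 43.3%.
LTV = 88,500/118,000 = 75%.
Reserves = 5,700/555 = 10.3 months.
Program A: score 678 ≥ 580; DTI 43.3% ≤ 45%; LTV 75% ≤ 80%; employment 39 ≥ 24 mo; reserves 10.3 ≥ 4 mo → qualifies.
Program B: score 678 ≥ 580; DTI 43.3% ≤ 45%; LTV 75% ≤ 110%; employment 39 ≥ 18 mo; reserves 10.3 ≥ 3 mo → qualifies.
Qualifying: Program A, Program B. Lowest rate is 4.17% → Program B.

Program B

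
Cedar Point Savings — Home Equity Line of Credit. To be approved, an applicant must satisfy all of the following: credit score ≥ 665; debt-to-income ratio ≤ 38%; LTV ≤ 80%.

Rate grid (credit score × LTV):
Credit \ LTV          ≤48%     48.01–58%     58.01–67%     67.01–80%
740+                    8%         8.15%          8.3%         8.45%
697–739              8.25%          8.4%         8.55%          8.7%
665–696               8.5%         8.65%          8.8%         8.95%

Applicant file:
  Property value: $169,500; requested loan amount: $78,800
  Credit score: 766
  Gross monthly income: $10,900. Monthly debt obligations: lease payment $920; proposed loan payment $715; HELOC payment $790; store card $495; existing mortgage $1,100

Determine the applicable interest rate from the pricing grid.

8%

Credit score 766 ≥ 665; Total monthly debts = (920 + 715 + 790 + 495 + 1,100) = 4,020. Debt-to-income = 4,020/10,900 = 36.9% — meets 38% limit
Loan-to-value = 78,800/169,500 = 46.5% — pass (80% max)
Row: 766 falls in 740+. Column: 46.5% falls in ≤48%. Rate = 8%.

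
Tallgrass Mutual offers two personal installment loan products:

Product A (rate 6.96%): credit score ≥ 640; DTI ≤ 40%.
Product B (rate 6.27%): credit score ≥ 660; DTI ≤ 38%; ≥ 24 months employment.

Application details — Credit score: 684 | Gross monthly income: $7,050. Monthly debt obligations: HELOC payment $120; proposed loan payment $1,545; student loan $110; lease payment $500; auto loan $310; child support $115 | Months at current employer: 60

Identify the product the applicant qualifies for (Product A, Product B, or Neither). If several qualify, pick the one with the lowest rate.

Total debts = (120 + 1,545 + 110 + 500 + 310 + 115) = 2,700; DTI = 2,700/7,050 = 38.3%.
Product A: score 684 ≥ 640; DTI 38.3% ≤ 40% → qualifies.
Product B: score 684 ≥ 660; DTI 38.3% > 38%; employment 60 ≥ 24 mo → does not qualify.

Product A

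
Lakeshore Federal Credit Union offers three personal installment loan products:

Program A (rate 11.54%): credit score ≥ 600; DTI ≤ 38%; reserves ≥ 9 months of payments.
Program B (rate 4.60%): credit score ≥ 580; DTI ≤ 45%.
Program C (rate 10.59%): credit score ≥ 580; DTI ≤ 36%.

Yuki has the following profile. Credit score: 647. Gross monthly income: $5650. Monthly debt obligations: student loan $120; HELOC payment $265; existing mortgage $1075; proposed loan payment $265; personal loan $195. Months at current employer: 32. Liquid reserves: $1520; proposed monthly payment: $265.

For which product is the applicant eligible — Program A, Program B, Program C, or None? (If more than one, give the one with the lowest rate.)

Program B

Total debts = (120 + 265 + 1,075 + 265 + 195) = 1,920; DTI = 1,920/5,650 = 34%.
Reserves = 1,520/265 = 5.7 months.
Program A: score 647 ≥ 600; DTI 34% ≤ 38%; reserves 5.7 < 9 mo → does not qualify.
Program B: score 647 ≥ 580; DTI 34% ≤ 45% → qualifies.
Program C: score 647 ≥ 580; DTI 34% ≤ 36% → qualifies.
Qualifying: Program B, Program C. Lowest rate is 4.60% → Program B.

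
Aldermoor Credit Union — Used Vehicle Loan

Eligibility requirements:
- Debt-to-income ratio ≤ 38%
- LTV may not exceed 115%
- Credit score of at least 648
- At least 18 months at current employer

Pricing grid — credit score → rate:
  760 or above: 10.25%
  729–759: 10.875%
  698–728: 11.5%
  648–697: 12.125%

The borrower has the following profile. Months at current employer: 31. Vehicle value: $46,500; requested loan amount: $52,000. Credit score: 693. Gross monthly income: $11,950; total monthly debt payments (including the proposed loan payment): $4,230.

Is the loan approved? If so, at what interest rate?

Credit score 693 ≥ 648 (meets minimum)
DTI: 4,230 ÷ 11,950 = 35.4%, within the 38% cap
Employment 31 ≥ 18 months
Loan-to-value = 52,000/46,500 = 111.8% — pass (115% max)
All requirements met. Score 693 falls in the 648–697 tier → 12.125%.

Approved at 12.125%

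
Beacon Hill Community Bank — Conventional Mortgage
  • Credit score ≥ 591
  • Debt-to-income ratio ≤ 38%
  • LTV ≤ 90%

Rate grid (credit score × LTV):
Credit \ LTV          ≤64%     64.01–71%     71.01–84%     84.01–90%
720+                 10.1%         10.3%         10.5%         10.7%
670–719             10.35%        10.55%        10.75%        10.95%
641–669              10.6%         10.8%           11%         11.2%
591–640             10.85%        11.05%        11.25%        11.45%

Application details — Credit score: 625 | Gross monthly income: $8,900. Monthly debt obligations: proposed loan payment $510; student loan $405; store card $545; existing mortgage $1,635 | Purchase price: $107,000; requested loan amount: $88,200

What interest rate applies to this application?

Credit score 625 ≥ 591; Total monthly debts = (510 + 405 + 545 + 1,635) = 3,095. Debt-to-income = 3,095/8,900 = 34.8% — meets 38% limit
Loan-to-value = 88,200/107,000 = 82.4% — pass (90% max)
Row: 625 falls in 591–640. Column: 82.4% falls in 71.01–84%. Rate = 11.25%.

11.25%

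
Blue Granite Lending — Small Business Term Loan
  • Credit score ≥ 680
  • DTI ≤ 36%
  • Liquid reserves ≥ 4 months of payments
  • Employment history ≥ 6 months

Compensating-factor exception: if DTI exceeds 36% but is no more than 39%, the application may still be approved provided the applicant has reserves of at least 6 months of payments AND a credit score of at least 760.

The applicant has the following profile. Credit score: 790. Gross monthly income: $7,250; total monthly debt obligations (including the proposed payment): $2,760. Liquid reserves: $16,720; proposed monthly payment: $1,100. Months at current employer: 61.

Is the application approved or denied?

Credit score 790 ≥ 680 (meets base)
DTI = 2,760/7,250 = 38.1% > 36% — standard DTI limit exceeded.
Reserves = 16,720/1,100 = 15.2 months ≥ 4
Employment 61 ≥ 6 months
38.1% falls in the override range (36%–39%), so the compensating-factor test applies.
Override check — reserves: 15.2 mo (ok); score: 790 (ok).
Both override conditions satisfied; DTI exception granted.

Approved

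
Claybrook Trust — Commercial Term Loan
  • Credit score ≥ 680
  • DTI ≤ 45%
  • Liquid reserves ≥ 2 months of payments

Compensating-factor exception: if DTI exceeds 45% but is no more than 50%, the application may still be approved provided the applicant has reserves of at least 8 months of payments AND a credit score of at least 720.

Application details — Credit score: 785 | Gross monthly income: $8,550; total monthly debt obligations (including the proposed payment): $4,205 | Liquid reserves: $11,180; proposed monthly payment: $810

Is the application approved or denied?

Approved

Credit score 785 ≥ 680 (meets base)
DTI: 4,205 ÷ 8,550 = 49.2%, over the 45% base limit.
Reserves = 11,180/810 = 13.8 months ≥ 2
49.2% falls in the override range (45%–50%), so the compensating-factor test applies.
Override check — reserves: 13.8 mo (ok); score: 785 (ok).
Both compensating conditions met → exception applies.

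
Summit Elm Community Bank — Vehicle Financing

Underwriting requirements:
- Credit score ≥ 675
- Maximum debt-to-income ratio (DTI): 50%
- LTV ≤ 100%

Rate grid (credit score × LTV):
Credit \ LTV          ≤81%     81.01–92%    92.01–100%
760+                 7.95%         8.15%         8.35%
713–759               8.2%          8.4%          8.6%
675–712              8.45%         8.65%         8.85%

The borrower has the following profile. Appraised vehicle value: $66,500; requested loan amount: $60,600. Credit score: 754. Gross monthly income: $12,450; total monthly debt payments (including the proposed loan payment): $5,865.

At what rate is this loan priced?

8.4%

Credit score 754 ≥ 675; DTI = 5,865/12,450 = 47.1% ≤ 50%
LTV: 60,600 ÷ 66,500 = 91.1%, within 100% cap
Credit 754 → row 713–759; LTV 91.1% → column 81.01–92%. Grid cell → 8.4%.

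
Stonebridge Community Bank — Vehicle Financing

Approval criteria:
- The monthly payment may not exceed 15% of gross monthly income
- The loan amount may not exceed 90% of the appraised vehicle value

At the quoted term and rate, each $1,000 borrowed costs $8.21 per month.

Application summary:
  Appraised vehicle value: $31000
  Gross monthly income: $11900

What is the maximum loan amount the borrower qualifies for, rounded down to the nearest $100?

Payment cap: 15% × $11,900 = $1,785/month.
At $8.21 per $1,000, that supports 1,785/8.21 × 1,000 ≈ $217,417 → $217,400.
LTV cap: 90% × $31,000 = $27,900 → $27,900.
Binding constraint: loan-to-value.

$27,900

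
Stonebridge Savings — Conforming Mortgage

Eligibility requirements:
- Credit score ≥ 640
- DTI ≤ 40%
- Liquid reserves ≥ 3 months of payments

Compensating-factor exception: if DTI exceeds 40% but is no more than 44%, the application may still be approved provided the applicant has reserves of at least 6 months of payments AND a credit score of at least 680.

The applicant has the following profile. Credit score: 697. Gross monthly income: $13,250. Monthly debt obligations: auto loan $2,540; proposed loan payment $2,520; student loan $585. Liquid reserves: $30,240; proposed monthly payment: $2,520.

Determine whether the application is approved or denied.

Approved

Credit score 697 ≥ 640 (meets base)
Total debts = (2,540 + 2,520 + 585) = 5,645. DTI: 5,645 ÷ 13,250 = 42.6%, over the 40% base limit.
Reserves = 30,240/2,520 = 12.0 months ≥ 3
42.6% falls in the override range (40%–44%), so the compensating-factor test applies.
Reserves 12.0 ≥ 6 months; credit score 697 ≥ 680.
Both override conditions satisfied; DTI exception granted.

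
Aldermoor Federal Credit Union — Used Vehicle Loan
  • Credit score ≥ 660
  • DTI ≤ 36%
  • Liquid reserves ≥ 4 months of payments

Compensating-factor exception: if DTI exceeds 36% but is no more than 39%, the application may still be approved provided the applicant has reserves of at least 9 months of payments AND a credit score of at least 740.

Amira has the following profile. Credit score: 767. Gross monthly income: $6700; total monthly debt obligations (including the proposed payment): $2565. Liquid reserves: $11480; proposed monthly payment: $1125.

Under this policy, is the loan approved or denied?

Credit score 767 ≥ 660 (meets base)
DTI: 2,565 ÷ 6,700 = 38.3%, over the 36% base limit.
Reserves: 11,480 ÷ 1,125 = 10.2 months (meets 4-month minimum)
38.3% falls in the override range (36%–39%), so the compensating-factor test applies.
Override check — reserves: 10.2 mo (ok); score: 767 (ok).
Both override conditions satisfied; DTI exception granted.

Approved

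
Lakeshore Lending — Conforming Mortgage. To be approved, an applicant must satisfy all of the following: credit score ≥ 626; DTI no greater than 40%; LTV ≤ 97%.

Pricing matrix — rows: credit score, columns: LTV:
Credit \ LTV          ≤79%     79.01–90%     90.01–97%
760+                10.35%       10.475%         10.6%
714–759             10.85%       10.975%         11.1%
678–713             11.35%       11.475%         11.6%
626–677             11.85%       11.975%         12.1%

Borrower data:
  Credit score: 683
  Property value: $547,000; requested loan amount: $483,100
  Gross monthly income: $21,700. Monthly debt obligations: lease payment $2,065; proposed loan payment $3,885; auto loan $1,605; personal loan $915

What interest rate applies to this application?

11.475%

Credit score 683 ≥ 626; Total monthly debts = (2,065 + 3,885 + 1,605 + 915) = 8,470. DTI = 8,470/21,700 = 39% ≤ 40%
LTV = 483,100/547,000 = 88.3% ≤ 97%
Credit 683 → row 678–713; LTV 88.3% → column 79.01–90%. Grid cell → 11.475%.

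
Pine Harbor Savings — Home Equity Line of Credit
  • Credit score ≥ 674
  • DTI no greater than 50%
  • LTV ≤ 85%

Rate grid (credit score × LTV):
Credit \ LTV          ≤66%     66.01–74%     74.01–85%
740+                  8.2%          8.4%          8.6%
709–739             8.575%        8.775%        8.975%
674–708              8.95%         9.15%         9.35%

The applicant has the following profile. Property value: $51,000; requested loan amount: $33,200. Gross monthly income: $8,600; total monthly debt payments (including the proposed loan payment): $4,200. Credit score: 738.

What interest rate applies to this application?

Credit score 738 ≥ 674; DTI: 4,200 ÷ 8,600 = 48.8%, within the 50% cap
LTV = 33,200/51,000 = 65.1% ≤ 85%
Credit 738 → row 709–739; LTV 65.1% → column ≤66%. Grid cell → 8.575%.

8.575%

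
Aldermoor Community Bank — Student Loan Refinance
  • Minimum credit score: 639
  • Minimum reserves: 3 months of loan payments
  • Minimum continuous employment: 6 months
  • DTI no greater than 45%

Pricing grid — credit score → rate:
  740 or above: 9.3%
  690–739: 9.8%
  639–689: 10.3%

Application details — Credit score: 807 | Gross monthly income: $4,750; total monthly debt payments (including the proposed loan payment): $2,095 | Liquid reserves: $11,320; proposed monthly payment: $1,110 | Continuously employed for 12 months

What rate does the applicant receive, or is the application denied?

Credit score 807 ≥ 639 (meets minimum)
Liquid reserves cover 11,320/1,110 = 10.2 months — ≥ 3 required
DTI: 2,095 ÷ 4,750 = 44.1%, within the 45% cap
Employment 12 ≥ 6 months
All requirements met. Score 807 falls in the 740 or above tier → 9.3%.

Approved at 9.3%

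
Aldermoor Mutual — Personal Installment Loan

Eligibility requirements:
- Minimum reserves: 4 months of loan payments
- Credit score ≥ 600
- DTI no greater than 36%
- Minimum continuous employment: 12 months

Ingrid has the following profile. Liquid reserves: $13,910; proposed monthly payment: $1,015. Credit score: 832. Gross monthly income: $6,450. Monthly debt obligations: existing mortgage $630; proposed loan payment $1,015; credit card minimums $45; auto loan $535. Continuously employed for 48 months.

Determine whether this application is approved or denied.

Approved

Reserves: 13,910 ÷ 1,015 = 13.7 months (meets 4-month minimum)
Credit score 832 ≥ 600 (meets)
Total monthly debts = (630 + 1,015 + 45 + 535) = 2,225. DTI: 2,225 ÷ 6,450 = 34.5%, within the 36% cap
Employment 48 ≥ 12 months
All criteria satisfied.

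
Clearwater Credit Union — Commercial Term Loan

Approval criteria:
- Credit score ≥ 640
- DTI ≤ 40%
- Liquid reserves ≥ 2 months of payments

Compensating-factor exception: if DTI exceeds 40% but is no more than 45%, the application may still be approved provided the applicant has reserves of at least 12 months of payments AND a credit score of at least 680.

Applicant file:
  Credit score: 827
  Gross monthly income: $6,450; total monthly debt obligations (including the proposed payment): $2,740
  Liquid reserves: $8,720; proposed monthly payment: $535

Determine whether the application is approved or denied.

Approved

Credit score 827 ≥ 640 (meets base)
DTI = 2,740/6,450 = 42.5% > 40% — standard DTI limit exceeded.
Reserves: 8,720 ÷ 535 = 16.3 months (meets 2-month minimum)
42.5% falls in the override range (40%–45%), so the compensating-factor test applies.
Override check — reserves: 16.3 mo (ok); score: 827 (ok).
Both compensating conditions met → exception applies.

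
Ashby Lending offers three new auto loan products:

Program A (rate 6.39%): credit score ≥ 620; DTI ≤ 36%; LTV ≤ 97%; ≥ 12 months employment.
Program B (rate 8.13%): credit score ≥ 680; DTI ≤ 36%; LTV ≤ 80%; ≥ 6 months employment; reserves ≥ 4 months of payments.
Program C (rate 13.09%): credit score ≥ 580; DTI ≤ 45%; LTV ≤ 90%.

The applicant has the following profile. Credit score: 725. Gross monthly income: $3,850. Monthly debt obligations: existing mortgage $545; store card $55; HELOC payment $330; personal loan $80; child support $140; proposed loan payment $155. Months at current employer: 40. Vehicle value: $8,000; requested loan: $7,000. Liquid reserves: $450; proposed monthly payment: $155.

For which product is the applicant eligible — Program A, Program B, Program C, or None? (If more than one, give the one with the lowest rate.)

Program A

Total debts = (545 + 55 + 330 + 80 + 140 + 155) = 1,305; DTI = 1,305/3,850 = 33.9%.
LTV = 7,000/8,000 = 87.5%.
Reserves = 450/155 = 2.9 months.
Program A: score 725 ≥ 620; DTI 33.9% ≤ 36%; LTV 87.5% ≤ 97%; employment 40 ≥ 12 mo → qualifies.
Program B: score 725 ≥ 680; DTI 33.9% ≤ 36%; LTV 87.5% > 80%; employment 40 ≥ 6 mo; reserves 2.9 < 4 mo → does not qualify.
Program C: score 725 ≥ 580; DTI 33.9% ≤ 45%; LTV 87.5% ≤ 90% → qualifies.
Qualifying: Program A, Program C. Lowest rate is 6.39% → Program A.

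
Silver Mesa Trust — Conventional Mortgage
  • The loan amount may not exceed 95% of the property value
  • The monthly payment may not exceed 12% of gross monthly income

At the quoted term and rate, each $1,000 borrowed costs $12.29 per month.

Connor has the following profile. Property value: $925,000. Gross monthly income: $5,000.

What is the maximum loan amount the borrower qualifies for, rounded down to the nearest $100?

$48,800

Payment cap: 12% × $5,000 = $600/month.
At $12.29 per $1,000, that supports 600/12.29 × 1,000 ≈ $48,820 → $48,800.
LTV cap: 95% × $925,000 = $878,750 → $878,700.
Binding constraint: payment-to-income.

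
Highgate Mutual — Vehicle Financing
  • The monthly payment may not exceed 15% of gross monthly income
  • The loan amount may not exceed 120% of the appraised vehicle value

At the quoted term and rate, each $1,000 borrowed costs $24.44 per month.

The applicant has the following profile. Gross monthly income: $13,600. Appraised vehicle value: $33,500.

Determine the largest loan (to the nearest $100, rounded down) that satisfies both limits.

$40,200

Payment cap: 15% × $13,600 = $2,040/month.
At $24.44 per $1,000, that supports 2,040/24.44 × 1,000 ≈ $83,469 → $83,400.
LTV cap: 120% × $33,500 = $40,200 → $40,200.
Binding constraint: loan-to-value.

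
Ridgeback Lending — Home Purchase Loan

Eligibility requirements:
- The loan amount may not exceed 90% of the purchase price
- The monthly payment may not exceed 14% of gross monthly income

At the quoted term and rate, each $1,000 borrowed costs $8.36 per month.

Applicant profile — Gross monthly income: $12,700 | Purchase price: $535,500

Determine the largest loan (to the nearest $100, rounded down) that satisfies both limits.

Payment cap: 14% × $12,700 = $1,778/month.
At $8.36 per $1,000, that supports 1,778/8.36 × 1,000 ≈ $212,679 → $212,600.
LTV cap: 90% × $535,500 = $481,950 → $481,900.
Binding constraint: payment-to-income.

$212,600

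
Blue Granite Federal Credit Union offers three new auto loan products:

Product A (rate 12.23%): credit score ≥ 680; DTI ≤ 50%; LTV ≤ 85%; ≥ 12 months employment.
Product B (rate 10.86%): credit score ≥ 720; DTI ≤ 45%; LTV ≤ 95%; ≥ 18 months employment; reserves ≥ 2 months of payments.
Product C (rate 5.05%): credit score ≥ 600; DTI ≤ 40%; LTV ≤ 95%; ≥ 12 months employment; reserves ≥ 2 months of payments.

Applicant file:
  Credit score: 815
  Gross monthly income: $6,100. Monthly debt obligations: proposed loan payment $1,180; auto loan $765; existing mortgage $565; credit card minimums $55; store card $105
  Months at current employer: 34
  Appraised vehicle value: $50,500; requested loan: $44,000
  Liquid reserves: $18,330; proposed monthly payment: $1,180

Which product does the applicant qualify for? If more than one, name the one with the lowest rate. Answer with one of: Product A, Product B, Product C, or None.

Total debts = (1,180 + 765 + 565 + 55 + 105) = 2,670; DTI = 2,670/6,100 = 43.8%.
LTV = 44,000/50,500 = 87.1%.
Reserves = 18,330/1,180 = 15.5 months.
Product A: score 815 ≥ 680; DTI 43.8% ≤ 50%; LTV 87.1% > 85%; employment 34 ≥ 12 mo → does not qualify.
Product B: score 815 ≥ 720; DTI 43.8% ≤ 45%; LTV 87.1% ≤ 95%; employment 34 ≥ 18 mo; reserves 15.5 ≥ 2 mo → qualifies.
Product C: score 815 ≥ 600; DTI 43.8% > 40%; LTV 87.1% ≤ 95%; employment 34 ≥ 12 mo; reserves 15.5 ≥ 2 mo → does not qualify.

Product B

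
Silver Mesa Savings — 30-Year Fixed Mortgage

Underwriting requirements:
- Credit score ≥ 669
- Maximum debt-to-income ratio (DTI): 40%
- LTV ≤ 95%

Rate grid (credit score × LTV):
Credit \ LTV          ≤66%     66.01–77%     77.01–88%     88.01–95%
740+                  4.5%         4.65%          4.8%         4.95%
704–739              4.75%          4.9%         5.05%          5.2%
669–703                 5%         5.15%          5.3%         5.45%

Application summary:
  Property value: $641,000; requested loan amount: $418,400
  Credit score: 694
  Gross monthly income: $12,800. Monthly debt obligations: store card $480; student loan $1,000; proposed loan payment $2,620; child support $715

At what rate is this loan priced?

5%

Credit score 694 ≥ 669; Total monthly debts = (480 + 1,000 + 2,620 + 715) = 4,815. Debt-to-income = 4,815/12,800 = 37.6% — meets 40% limit
LTV = 418,400/641,000 = 65.3% ≤ 95%
Credit 694 → row 669–703; LTV 65.3% → column ≤66%. Grid cell → 5%.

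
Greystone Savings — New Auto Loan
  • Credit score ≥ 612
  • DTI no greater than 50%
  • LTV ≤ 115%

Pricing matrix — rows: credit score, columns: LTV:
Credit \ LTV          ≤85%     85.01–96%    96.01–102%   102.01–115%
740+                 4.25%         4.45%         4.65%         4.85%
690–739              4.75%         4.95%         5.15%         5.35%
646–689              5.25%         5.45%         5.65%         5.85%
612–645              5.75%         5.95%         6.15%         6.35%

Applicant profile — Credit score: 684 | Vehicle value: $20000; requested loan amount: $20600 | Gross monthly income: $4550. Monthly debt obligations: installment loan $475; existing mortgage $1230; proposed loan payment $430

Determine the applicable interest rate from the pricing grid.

5.85%

Credit score 684 ≥ 612; Total monthly debts = (475 + 1,230 + 430) = 2,135. DTI: 2,135 ÷ 4,550 = 46.9%, within the 50% cap
LTV: 20,600 ÷ 20,000 = 103%, within 115% cap
Credit 684 → row 646–689; LTV 103% → column 102.01–115%. Grid cell → 5.85%.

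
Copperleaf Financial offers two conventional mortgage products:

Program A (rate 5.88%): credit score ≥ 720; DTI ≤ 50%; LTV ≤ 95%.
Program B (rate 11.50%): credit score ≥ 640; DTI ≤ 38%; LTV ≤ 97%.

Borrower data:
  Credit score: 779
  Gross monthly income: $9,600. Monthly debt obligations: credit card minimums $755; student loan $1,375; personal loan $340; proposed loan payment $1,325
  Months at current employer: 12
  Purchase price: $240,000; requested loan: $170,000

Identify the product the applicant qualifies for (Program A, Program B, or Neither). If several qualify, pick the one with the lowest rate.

Program A

Total debts = (755 + 1,375 + 340 + 1,325) = 3,795; DTI = 3,795/9,600 = 39.5%.
LTV = 170,000/240,000 = 70.8%.
Program A: score 779 ≥ 720; DTI 39.5% ≤ 50%; LTV 70.8% ≤ 95% → qualifies.
Program B: score 779 ≥ 640; DTI 39.5% > 38%; LTV 70.8% ≤ 97% → does not qualify.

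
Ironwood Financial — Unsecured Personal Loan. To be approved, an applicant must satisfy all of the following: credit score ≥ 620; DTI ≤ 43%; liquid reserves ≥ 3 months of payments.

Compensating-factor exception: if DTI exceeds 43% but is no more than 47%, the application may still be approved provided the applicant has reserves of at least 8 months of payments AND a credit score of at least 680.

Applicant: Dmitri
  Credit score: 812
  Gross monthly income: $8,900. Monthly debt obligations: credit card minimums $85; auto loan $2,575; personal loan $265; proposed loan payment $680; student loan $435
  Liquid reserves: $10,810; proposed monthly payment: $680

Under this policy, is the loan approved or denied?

Credit score 812 ≥ 620 (meets base)
Total debts = (85 + 2,575 + 265 + 680 + 435) = 4,040. DTI: 4,040 ÷ 8,900 = 45.4%, over the 43% base limit.
Liquid reserves cover 10,810/680 = 15.9 months — ≥ 3 required
DTI 45.4% is within the 43%–47% exception band; checking compensating factors.
Override check — reserves: 15.9 mo (ok); score: 812 (ok).
Both override conditions satisfied; DTI exception granted.

Approved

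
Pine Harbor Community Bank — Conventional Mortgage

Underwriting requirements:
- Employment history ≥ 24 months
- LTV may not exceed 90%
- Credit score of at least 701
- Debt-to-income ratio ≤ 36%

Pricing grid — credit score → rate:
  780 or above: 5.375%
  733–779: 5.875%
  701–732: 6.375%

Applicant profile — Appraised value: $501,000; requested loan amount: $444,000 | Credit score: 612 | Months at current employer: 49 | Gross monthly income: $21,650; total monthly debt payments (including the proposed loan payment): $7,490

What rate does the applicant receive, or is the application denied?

Credit score 612 < 701 (below minimum)
DTI = 7,490/21,650 = 34.6% ≤ 36%
Loan-to-value = 444,000/501,000 = 88.6% — pass (90% max)
Employment 49 ≥ 24 months
Not all requirements met → denied.

Denied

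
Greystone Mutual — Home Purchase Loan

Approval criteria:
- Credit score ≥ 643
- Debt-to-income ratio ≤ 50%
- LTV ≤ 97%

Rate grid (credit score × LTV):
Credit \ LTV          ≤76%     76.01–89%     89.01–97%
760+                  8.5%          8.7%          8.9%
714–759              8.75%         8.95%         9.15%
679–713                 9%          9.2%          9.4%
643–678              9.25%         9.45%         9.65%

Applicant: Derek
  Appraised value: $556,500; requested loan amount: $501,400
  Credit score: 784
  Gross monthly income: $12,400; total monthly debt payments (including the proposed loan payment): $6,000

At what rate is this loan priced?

8.9%

Credit score 784 ≥ 643; DTI: 6,000 ÷ 12,400 = 48.4%, within the 50% cap
Loan-to-value = 501,400/556,500 = 90.1% — pass (97% max)
Row: 784 falls in 760+. Column: 90.1% falls in 89.01–97%. Rate = 8.9%.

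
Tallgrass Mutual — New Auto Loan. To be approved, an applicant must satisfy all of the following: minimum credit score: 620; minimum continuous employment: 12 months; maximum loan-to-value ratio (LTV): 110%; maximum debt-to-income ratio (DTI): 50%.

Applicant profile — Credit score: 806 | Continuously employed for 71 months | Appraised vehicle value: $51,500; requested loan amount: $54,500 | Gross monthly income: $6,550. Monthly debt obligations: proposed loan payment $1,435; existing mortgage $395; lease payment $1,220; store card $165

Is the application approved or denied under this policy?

Credit score 806 ≥ 620 (meets)
Employment 71 ≥ 12 months
LTV: 54,500 ÷ 51,500 = 105.8%, within 110% cap
Total monthly debts = (1,435 + 395 + 1,220 + 165) = 3,215. Debt-to-income = 3,215/6,550 = 49.1% — meets 50% limit
All criteria satisfied.

Approved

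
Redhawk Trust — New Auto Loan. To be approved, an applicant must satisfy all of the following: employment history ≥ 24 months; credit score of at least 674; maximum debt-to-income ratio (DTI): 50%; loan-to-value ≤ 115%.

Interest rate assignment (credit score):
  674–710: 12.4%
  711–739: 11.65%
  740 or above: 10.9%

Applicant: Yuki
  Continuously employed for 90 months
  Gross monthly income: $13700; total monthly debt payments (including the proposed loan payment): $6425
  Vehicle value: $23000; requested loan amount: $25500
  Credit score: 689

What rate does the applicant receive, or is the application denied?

Approved at 12.4%

Credit score 689 ≥ 674 (meets minimum)
Loan-to-value = 25,500/23,000 = 110.9% — pass (115% max)
Employment 90 ≥ 24 months
DTI = 6,425/13,700 = 46.9% ≤ 50%
All requirements met. Score 689 falls in the 674–710 tier → 12.4%.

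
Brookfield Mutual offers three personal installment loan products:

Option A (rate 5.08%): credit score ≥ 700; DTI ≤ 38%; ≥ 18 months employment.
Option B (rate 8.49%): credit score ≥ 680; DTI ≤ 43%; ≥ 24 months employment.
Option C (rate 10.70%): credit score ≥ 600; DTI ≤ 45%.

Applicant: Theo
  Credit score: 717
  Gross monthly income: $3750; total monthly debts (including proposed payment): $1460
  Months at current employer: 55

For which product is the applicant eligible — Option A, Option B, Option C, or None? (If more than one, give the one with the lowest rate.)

Option B

DTI = 1,460/3,750 = 38.9%.
Option A: score 717 ≥ 700; DTI 38.9% > 38%; employment 55 ≥ 18 mo → does not qualify.
Option B: score 717 ≥ 680; DTI 38.9% ≤ 43%; employment 55 ≥ 24 mo → qualifies.
Option C: score 717 ≥ 600; DTI 38.9% ≤ 45% → qualifies.
Qualifying: Option B, Option C. Lowest rate is 8.49% → Option B.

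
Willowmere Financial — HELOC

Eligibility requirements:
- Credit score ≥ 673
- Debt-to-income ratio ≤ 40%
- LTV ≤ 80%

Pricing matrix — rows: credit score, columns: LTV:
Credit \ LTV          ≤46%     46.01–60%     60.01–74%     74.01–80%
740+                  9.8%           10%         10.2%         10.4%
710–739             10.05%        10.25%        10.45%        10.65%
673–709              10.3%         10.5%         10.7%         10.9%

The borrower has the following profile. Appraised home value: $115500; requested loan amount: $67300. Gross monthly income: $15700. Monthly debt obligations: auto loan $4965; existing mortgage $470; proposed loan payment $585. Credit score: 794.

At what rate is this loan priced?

10%

Credit score 794 ≥ 673; Total monthly debts = (4,965 + 470 + 585) = 6,020. DTI = 6,020/15,700 = 38.3% ≤ 40%
Loan-to-value = 67,300/115,500 = 58.3% — pass (80% max)
Score 794 is in the 740+ band; LTV 58.3% is in the 46.01–60% band → 10%.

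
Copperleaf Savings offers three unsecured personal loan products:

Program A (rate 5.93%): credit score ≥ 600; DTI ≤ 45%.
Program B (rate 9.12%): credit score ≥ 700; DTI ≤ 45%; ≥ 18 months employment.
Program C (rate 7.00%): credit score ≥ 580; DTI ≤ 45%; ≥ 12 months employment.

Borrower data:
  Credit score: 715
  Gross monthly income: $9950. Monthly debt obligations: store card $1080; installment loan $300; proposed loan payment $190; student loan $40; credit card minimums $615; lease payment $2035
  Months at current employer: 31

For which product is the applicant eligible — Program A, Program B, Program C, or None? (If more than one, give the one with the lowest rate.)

Program A

Total debts = (1,080 + 300 + 190 + 40 + 615 + 2,035) = 4,260; DTI = 4,260/9,950 = 42.8%.
Program A: score 715 ≥ 600; DTI 42.8% ≤ 45% → qualifies.
Program B: score 715 ≥ 700; DTI 42.8% ≤ 45%; employment 31 ≥ 18 mo → qualifies.
Program C: score 715 ≥ 580; DTI 42.8% ≤ 45%; employment 31 ≥ 12 mo → qualifies.
Qualifying: Program A, Program B, Program C. Lowest rate is 5.93% → Program A.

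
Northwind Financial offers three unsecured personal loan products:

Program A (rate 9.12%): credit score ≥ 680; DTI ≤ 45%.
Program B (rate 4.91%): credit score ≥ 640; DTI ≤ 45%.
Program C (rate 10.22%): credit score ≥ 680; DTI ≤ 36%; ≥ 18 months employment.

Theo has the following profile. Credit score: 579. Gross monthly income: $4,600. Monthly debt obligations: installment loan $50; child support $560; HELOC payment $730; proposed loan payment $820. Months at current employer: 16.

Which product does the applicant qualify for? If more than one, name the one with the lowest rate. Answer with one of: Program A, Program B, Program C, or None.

Total debts = (50 + 560 + 730 + 820) = 2,160; DTI = 2,160/4,600 = 47%.
Program A: score 579 < 680; DTI 47% > 45% → does not qualify.
Program B: score 579 < 640; DTI 47% > 45% → does not qualify.
Program C: score 579 < 680; DTI 47% > 36%; employment 16 < 18 mo → does not qualify.

None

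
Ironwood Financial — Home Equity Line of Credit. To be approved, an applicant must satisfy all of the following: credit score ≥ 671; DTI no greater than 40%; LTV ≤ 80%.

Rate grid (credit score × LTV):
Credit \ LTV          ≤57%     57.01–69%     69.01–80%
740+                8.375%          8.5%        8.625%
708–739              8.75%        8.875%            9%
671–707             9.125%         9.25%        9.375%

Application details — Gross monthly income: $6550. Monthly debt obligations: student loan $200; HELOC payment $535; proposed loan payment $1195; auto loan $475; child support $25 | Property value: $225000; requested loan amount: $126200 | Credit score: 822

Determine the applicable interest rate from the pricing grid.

8.375%

Credit score 822 ≥ 671; Total monthly debts = (200 + 535 + 1,195 + 475 + 25) = 2,430. Debt-to-income = 2,430/6,550 = 37.1% — meets 40% limit
LTV = 126,200/225,000 = 56.1% ≤ 80%
Credit 822 → row 740+; LTV 56.1% → column ≤57%. Grid cell → 8.375%.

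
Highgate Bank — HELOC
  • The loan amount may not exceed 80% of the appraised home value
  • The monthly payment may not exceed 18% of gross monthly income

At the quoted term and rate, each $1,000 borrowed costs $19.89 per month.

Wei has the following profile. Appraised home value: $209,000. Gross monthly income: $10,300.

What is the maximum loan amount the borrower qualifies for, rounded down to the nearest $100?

Payment cap: 18% × $10,300 = $1,854/month.
At $19.89 per $1,000, that supports 1,854/19.89 × 1,000 ≈ $93,212 → $93,200.
LTV cap: 80% × $209,000 = $167,200 → $167,200.
Binding constraint: payment-to-income.

$93,200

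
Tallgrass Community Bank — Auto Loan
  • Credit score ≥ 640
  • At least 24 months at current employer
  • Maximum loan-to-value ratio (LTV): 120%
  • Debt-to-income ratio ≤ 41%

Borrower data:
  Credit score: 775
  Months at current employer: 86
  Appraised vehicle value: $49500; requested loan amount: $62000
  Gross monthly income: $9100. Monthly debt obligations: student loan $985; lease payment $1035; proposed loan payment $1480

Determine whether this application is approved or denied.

Credit score 775 ≥ 640 (meets)
Employment 86 ≥ 24 months
LTV = 62,000/49,500 = 125.3% > 120%
Total monthly debts = (985 + 1,035 + 1,480) = 3,500. DTI = 3,500/9,100 = 38.5% ≤ 41%
Fails on LTV.

Denied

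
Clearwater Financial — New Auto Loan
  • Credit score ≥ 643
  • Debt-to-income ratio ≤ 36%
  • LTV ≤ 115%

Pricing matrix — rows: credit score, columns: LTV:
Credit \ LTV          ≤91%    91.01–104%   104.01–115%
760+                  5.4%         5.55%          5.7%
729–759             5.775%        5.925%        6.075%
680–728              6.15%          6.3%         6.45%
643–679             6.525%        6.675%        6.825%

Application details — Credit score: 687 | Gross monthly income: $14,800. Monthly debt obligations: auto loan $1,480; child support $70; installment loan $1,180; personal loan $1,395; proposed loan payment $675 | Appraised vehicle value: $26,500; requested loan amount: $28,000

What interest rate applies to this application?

6.45%

Credit score 687 ≥ 643; Total monthly debts = (1,480 + 70 + 1,180 + 1,395 + 675) = 4,800. Debt-to-income = 4,800/14,800 = 32.4% — meets 36% limit
Loan-to-value = 28,000/26,500 = 105.7% — pass (115% max)
Row: 687 falls in 680–728. Column: 105.7% falls in 104.01–115%. Rate = 6.45%.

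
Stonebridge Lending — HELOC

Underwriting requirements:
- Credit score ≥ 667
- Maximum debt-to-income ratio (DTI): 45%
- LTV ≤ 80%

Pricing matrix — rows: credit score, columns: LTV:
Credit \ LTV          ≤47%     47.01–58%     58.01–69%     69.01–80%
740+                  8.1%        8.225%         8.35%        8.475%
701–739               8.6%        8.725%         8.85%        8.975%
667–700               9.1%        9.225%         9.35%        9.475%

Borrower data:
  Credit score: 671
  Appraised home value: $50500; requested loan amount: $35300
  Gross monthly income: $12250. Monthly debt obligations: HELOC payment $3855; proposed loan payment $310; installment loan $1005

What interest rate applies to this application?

9.475%

Credit score 671 ≥ 667; Total monthly debts = (3,855 + 310 + 1,005) = 5,170. DTI: 5,170 ÷ 12,250 = 42.2%, within the 45% cap
LTV: 35,300 ÷ 50,500 = 69.9%, within 80% cap
Credit 671 → row 667–700; LTV 69.9% → column 69.01–80%. Grid cell → 9.475%.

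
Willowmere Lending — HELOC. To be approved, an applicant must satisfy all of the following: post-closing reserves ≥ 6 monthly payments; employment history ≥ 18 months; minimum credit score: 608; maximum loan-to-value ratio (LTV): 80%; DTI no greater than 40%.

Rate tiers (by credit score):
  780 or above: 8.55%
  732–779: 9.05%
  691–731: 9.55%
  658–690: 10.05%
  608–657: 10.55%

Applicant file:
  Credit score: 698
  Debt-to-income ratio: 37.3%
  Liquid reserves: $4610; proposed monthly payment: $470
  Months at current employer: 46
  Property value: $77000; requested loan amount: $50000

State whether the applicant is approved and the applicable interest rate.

Approved at 9.55%

Credit score 698 ≥ 608 (meets minimum)
LTV = 50,000/77,000 = 64.9% ≤ 80%
Debt-to-income 37.3% vs 40% cap — pass
Employment 46 ≥ 18 months
Liquid reserves cover 4,610/470 = 9.8 months — ≥ 6 required
All requirements met. Score 698 falls in the 691–731 tier → 9.55%.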